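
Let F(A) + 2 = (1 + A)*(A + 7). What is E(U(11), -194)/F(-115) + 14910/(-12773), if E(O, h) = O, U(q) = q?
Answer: -183401597/157235630 ≈ -1.1664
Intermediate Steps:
F(A) = -2 + (1 + A)*(7 + A) (F(A) = -2 + (1 + A)*(A + 7) = -2 + (1 + A)*(7 + A))
E(U(11), -194)/F(-115) + 14910/(-12773) = 11/(5 + (-115)**2 + 8*(-115)) + 14910/(-12773) = 11/(5 + 13225 - 920) + 14910*(-1/12773) = 11/12310 - 14910/12773 = -183401597/157235630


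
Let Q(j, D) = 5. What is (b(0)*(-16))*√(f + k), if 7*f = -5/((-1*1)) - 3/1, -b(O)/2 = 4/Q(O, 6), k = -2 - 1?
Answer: 128*I*√133/35 ≈ 42.176*I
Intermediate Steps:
k = -3
b(O) = -8/5
f = 2/7 (f = (-5/((-1*1)) - 3/1)/7 = (-5/(-1) - 3*1)/7 = (-5*(-1) - 3)/7 = (5 - 3)/7 = (⅐)*2 = 2/7 ≈ 0.28571)
(b(0)*(-16))*√(f + k) = (-8/5*(-16))*√(2/7 - 3) = 128*√(-19/7)/5 = 128*(I*√133/7)/5 = 128*I*√133/35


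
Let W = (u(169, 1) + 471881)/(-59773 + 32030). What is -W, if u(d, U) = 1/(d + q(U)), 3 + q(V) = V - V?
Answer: 78332247/4605338 ≈ 17.009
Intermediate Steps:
q(V) = -3 (q(V) = -3 + (V - V) = -3 + 0 = -3)
u(d, U) = 1/(-3 + d) (u(d, U) = 1/(d - 3) = 1/(-3 + d))
W = -78332247/4605338 (W = (1/(-3 + 169) + 471881)/(-59773 + 32030) = (1/166 + 471881)/(-27743) = (1/166 + 471881)*(-1/27743) = (78332247/166)*(-1/27743) = -78332247/4605338 ≈ -17.009)
-W = -1*(-78332247/4605338) = 78332247/4605338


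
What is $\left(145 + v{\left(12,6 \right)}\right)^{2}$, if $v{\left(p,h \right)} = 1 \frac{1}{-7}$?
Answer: $\frac{1028196}{49} \approx 20984.0$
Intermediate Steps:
$v{\left(p,h \right)} = - \frac{1}{7}$ ($v{\left(p,h \right)} = 1 \left(- \frac{1}{7}\right) = - \frac{1}{7}$)
$\left(145 + v{\left(12,6 \right)}\right)^{2} = \left(145 - \frac{1}{7}\right)^{2} = \left(\frac{1014}{7}\right)^{2} = \frac{1028196}{49}$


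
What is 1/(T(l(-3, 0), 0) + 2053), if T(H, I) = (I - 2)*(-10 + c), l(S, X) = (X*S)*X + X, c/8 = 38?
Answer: 1/1465 ≈ 0.00068259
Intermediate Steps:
c = 304 (c = 8*38 = 304)
l(S, X) = X + S*X² (l(S, X) = (S*X)*X + X = S*X² + X = X + S*X²)
T(H, I) = -588 + 294*I (T(H, I) = (I - 2)*(-10 + 304) = (-2 + I)*294 = -588 + 294*I)
1/(T(l(-3, 0), 0) + 2053) = 1/((-588 + 294*0) + 2053) = 1/((-588 + 0) + 2053) = 1/(-588 + 2053) = 1/1465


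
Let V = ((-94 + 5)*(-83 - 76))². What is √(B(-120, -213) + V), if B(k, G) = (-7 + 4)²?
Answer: 3*√22250090 ≈ 14151.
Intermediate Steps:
B(k, G) = 9 (B(k, G) = (-3)² = 9)
V = 200250801 (V = (-89*(-159))² = 14151² = 200250801)
√(B(-120, -213) + V) = √(9 + 200250801) = √200250810 = 3*√22250090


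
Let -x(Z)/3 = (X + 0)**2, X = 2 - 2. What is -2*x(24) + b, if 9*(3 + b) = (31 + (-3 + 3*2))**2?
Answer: 1129/9 ≈ 125.44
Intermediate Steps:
X = 0
x(Z) = 0 (x(Z) = -3*(0 + 0)**2 = -3*0**2 = -3*0 = 0)
b = 1129/9 (b = -3 + (31 + (-3 + 3*2))**2/9 = -3 + (31 + (-3 + 6))**2/9 = -3 + (31 + 3)**2/9 = -3 + (1/9)*34**2 = -3 + (1/9)*1156 = -3 + 1156/9 = 1129/9 ≈ 125.44)
-2*x(24) + b = -2*0 + 1129/9 = 0 + 1129/9 = 1129/9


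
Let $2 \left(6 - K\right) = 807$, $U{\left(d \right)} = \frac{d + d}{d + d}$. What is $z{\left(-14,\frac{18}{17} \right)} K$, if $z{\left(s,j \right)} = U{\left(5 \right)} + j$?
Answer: $- \frac{27825}{34} \approx -818.38$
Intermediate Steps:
$U{\left(d \right)} = 1$ ($U{\left(d \right)} = \frac{2 d}{2 d} = 2 d \frac{1}{2 d} = 1$)
$K = - \frac{795}{2}$ ($K = 6 - \frac{807}{2} = - \frac{795}{2} \approx -397.5$)
$z{\left(s,j \right)} = 1 + j$
$z{\left(-14,\frac{18}{17} \right)} K = \left(1 + \frac{18}{17}\right) \left(- \frac{795}{2}\right) = \frac{35}{17} \left(- \frac{795}{2}\right) = - \frac{27825}{34}$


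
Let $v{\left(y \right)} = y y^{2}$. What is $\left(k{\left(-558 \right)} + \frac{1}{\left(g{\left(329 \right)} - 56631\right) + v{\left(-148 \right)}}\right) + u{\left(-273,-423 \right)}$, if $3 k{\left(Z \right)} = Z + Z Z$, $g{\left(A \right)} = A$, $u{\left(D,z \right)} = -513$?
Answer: $\frac{339997212365}{3298094} \approx 1.0309 \cdot 10^{5}$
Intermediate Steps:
$v{\left(y \right)} = y^{3}$
$k{\left(Z \right)} = \frac{Z}{3} + \frac{Z^{2}}{3}$ ($k{\left(Z \right)} = \frac{Z + Z Z}{3} = \frac{Z + Z^{2}}{3} = \frac{Z}{3} + \frac{Z^{2}}{3}$)
$\left(k{\left(-558 \right)} + \frac{1}{\left(g{\left(329 \right)} - 56631\right) + v{\left(-148 \right)}}\right) + u{\left(-273,-423 \right)} = \left(\frac{1}{3} \left(-558\right) \left(1 - 558\right) + \frac{1}{\left(329 - 56631\right) + \left(-148\right)^{3}}\right) - 513 = \left(\frac{1}{3} \left(-558\right) \left(-557\right) + \frac{1}{\left(329 - 56631\right) - 3241792}\right) - 513 = \left(103602 + \frac{1}{-56302 - 3241792}\right) - 513 = \left(103602 + \frac{1}{-3298094}\right) - 513 = \left(103602 - \frac{1}{3298094}\right) - 513 = \frac{341689134587}{3298094} - 513 = \frac{339997212365}{3298094}$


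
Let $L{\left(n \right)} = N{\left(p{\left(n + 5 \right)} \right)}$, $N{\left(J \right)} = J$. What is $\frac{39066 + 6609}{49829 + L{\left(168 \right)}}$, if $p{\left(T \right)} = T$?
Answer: $\frac{45675}{50002} \approx 0.91346$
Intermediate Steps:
$L{\left(n \right)} = 5 + n$ ($L{\left(n \right)} = n + 5 = 5 + n$)
$\frac{39066 + 6609}{49829 + L{\left(168 \right)}} = \frac{39066 + 6609}{49829 + \left(5 + 168\right)} = \frac{45675}{49829 + 173} = \frac{45675}{50002}$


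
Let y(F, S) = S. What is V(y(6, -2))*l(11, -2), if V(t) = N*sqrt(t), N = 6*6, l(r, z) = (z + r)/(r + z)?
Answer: 36*I*sqrt(2) ≈ 50.912*I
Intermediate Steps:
l(r, z) = 1 (l(r, z) = (r + z)/(r + z) = 1)
N = 36
V(t) = 36*sqrt(t)
V(y(6, -2))*l(11, -2) = (36*sqrt(-2))*1 = (36*(I*sqrt(2)))*1 = (36*I*sqrt(2))*1 = 36*I*sqrt(2)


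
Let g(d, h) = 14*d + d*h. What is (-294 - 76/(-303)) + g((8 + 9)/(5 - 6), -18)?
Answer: -68402/303 ≈ -225.75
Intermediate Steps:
(-294 - 76/(-303)) + g((8 + 9)/(5 - 6), -18) = (-294 - 76/(-303)) + ((8 + 9)/(5 - 6))*(14 - 18) = (-294 - 76*(-1/303)) + (17/(-1))*(-4) = (-294 + 76/303) + (17*(-1))*(-4) = -89006/303 - 17*(-4) = -89006/303 + 68 = -68402/303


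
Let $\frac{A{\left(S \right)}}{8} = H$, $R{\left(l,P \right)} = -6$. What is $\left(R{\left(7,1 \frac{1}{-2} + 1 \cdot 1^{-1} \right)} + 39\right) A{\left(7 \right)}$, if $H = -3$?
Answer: $-792$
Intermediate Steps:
$A{\left(S \right)} = -24$ ($A{\left(S \right)} = 8 \left(-3\right) = -24$)
$\left(R{\left(7,1 \frac{1}{-2} + 1 \cdot 1^{-1} \right)} + 39\right) A{\left(7 \right)} = \left(-6 + 39\right) \left(-24\right) = 33 \left(-24\right) = -792$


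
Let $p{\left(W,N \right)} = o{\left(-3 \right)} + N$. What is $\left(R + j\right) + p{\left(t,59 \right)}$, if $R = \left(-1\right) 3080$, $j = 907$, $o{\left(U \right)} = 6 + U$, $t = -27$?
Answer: $-2111$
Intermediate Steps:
$p{\left(W,N \right)} = 3 + N$ ($p{\left(W,N \right)} = \left(6 - 3\right) + N = 3 + N$)
$R = -3080$
$\left(R + j\right) + p{\left(t,59 \right)} = \left(-3080 + 907\right) + \left(3 + 59\right) = -2173 + 62 = -2111$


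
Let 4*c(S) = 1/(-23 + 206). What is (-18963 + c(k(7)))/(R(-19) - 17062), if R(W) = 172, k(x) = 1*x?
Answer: 2776183/2472696 ≈ 1.1227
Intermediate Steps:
k(x) = x
c(S) = 1/732 (c(S) = 1/(4*(-23 + 206)) = (1/4)/183 = (1/4)*(1/183) = 1/732)
(-18963 + c(k(7)))/(R(-19) - 17062) = (-18963 + 1/732)/(172 - 17062) = -13880915/732/(-16890) = -13880915/732*(-1/16890) = 2776183/2472696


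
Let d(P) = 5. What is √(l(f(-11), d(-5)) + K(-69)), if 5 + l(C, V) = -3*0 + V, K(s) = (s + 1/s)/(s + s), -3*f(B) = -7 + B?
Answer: √2381/69 ≈ 0.70718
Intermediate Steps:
f(B) = 7/3 - B/3 (f(B) = -(-7 + B)/3 = 7/3 - B/3)
K(s) = (s + 1/s)/(2*s) (K(s) = (s + 1/s)/((2*s)) = (s + 1/s)*(1/(2*s)) = (s + 1/s)/(2*s))
l(C, V) = -5 + V (l(C, V) = -5 + (-3*0 + V) = -5 + (0 + V) = -5 + V)
√(l(f(-11), d(-5)) + K(-69)) = √((-5 + 5) + (½)*(1 + (-69)²)/(-69)²) = √(0 + (½)*(1/4761)*(1 + 4761)) = √(0 + (½)*(1/4761)*4762) = √(0 + 2381/4761) = √(2381/4761) = √2381/69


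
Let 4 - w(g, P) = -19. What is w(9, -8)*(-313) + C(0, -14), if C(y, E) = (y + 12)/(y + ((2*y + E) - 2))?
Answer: -28799/4 ≈ -7199.8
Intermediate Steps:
w(g, P) = 23 (w(g, P) = 4 - 1*(-19) = 4 + 19 = 23)
C(y, E) = (12 + y)/(-2 + E + 3*y) (C(y, E) = (12 + y)/(y + ((E + 2*y) - 2)) = (12 + y)/(y + (-2 + E + 2*y)) = (12 + y)/(-2 + E + 3*y))
w(9, -8)*(-313) + C(0, -14) = 23*(-313) + (12 + 0)/(-2 - 14 + 3*0) = -7199 + 12/(-2 - 14 + 0) = -7199 + 12/(-16) = -7199 - 1/16*12 = -7199 - 3/4 = -28799/4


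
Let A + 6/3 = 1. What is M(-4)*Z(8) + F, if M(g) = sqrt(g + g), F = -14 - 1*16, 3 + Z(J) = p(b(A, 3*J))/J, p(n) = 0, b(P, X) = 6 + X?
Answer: -30 - 6*I*sqrt(2) ≈ -30.0 - 8.4853*I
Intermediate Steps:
A = -1 (A = -2 + 1 = -1)
Z(J) = -3 (Z(J) = -3 + 0/J = -3 + 0 = -3)
F = -30 (F = -14 - 16 = -30)
M(g) = sqrt(2)*sqrt(g) (M(g) = sqrt(2*g) = sqrt(2)*sqrt(g))
M(-4)*Z(8) + F = (sqrt(2)*sqrt(-4))*(-3) - 30 = (sqrt(2)*(2*I))*(-3) - 30 = (2*I*sqrt(2))*(-3) - 30 = -6*I*sqrt(2) - 30 = -30 - 6*I*sqrt(2)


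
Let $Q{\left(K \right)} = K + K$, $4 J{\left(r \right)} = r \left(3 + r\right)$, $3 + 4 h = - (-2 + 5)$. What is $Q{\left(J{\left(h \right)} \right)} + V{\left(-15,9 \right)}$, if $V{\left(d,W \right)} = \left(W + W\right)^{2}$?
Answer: $\frac{2583}{8} \approx 322.88$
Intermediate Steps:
$h = - \frac{3}{2}$ ($h = - \frac{3}{4} + \frac{\left(-1\right) \left(-2 + 5\right)}{4} = - \frac{3}{4} + \frac{\left(-1\right) 3}{4} = - \frac{3}{4} + \frac{1}{4} \left(-3\right) = - \frac{3}{4} - \frac{3}{4} = - \frac{3}{2} \approx -1.5$)
$V{\left(d,W \right)} = 4 W^{2}$ ($V{\left(d,W \right)} = \left(2 W\right)^{2} = 4 W^{2}$)
$J{\left(r \right)} = \frac{r \left(3 + r\right)}{4}$
$Q{\left(K \right)} = 2 K$
$Q{\left(J{\left(h \right)} \right)} + V{\left(-15,9 \right)} = 2 \cdot \frac{1}{4} \left(- \frac{3}{2}\right) \left(3 - \frac{3}{2}\right) + 4 \cdot 9^{2} = 2 \cdot \frac{1}{4} \left(- \frac{3}{2}\right) \frac{3}{2} + 4 \cdot 81 = 2 \left(- \frac{9}{16}\right) + 324 = - \frac{9}{8} + 324 = \frac{2583}{8}$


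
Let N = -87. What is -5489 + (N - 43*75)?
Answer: -8801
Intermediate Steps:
-5489 + (N - 43*75) = -5489 + (-87 - 43*75) = -5489 + (-87 - 3225) = -5489 - 3312 = -8801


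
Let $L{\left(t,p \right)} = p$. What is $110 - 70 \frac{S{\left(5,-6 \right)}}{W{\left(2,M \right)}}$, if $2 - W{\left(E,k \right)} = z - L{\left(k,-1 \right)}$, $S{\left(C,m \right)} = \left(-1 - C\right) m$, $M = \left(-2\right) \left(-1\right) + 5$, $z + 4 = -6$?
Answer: $- \frac{1310}{11} \approx -119.09$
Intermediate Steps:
$z = -10$ ($z = -4 - 6 = -10$)
$M = 7$ ($M = 2 + 5 = 7$)
$S{\left(C,m \right)} = m \left(-1 - C\right)$
$W{\left(E,k \right)} = 11$ ($W{\left(E,k \right)} = 2 - \left(-10 - -1\right) = 2 - \left(-10 + 1\right) = 2 - -9 = 2 + 9 = 11$)
$110 - 70 \frac{S{\left(5,-6 \right)}}{W{\left(2,M \right)}} = 110 - 70 \frac{\left(-1\right) \left(-6\right) \left(1 + 5\right)}{11} = 110 - 70 \left(-1\right) \left(-6\right) 6 \cdot \frac{1}{11} = 110 - 70 \cdot 36 \cdot \frac{1}{11} = 110 - \frac{2520}{11} = - \frac{1310}{11}$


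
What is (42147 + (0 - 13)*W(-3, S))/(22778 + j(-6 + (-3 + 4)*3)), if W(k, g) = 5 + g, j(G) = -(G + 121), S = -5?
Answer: 42147/22660 ≈ 1.8600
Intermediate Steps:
j(G) = -121 - G (j(G) = -(121 + G) = -121 - G)
(42147 + (0 - 13)*W(-3, S))/(22778 + j(-6 + (-3 + 4)*3)) = (42147 + (0 - 13)*(5 - 5))/(22778 + (-121 - (-6 + (-3 + 4)*3))) = (42147 - 13*0)/(22778 + (-121 - (-6 + 1*3))) = (42147 + 0)/(22778 + (-121 - (-6 + 3))) = 42147/(22778 + (-121 - 1*(-3))) = 42147/(22778 + (-121 + 3)) = 42147/(22778 - 118) = 42147/22660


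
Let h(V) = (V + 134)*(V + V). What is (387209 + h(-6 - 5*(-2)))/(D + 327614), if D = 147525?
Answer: 388313/475139 ≈ 0.81726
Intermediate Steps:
h(V) = 2*V*(134 + V) (h(V) = (134 + V)*(2*V) = 2*V*(134 + V))
(387209 + h(-6 - 5*(-2)))/(D + 327614) = (387209 + 2*(-6 - 5*(-2))*(134 + (-6 - 5*(-2))))/(147525 + 327614) = (387209 + 2*(-6 + 10)*(134 + (-6 + 10)))/475139 = (387209 + 2*4*(134 + 4))*(1/475139) = (387209 + 2*4*138)*(1/475139) = (387209 + 1104)*(1/475139) = 388313*(1/475139) = 388313/475139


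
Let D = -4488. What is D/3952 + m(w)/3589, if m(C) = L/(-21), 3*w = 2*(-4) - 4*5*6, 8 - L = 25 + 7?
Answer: -14090051/12410762 ≈ -1.1353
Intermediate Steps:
L = -24 (L = 8 - (25 + 7) = 8 - 1*32 = 8 - 32 = -24)
w = -128/3 (w = (2*(-4) - 4*5*6)/3 = (-8 - 20*6)/3 = (-8 - 120)/3 = (⅓)*(-128) = -128/3 ≈ -42.667)
m(C) = 8/7 (m(C) = -24/(-21) = -24*(-1/21) = 8/7)
D/3952 + m(w)/3589 = -4488/3952 + (8/7)/3589 = -4488*1/3952 + (8/7)*(1/3589) = -561/494 + 8/25123 = -14090051/12410762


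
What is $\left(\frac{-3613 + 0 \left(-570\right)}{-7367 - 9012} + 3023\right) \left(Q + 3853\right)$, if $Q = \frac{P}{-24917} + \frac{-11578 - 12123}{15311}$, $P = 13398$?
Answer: $\frac{72747887121966084280}{6248657078873} \approx 1.1642 \cdot 10^{7}$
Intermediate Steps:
$Q = - \frac{795694595}{381504187}$ ($Q = \frac{13398}{-24917} + \frac{-11578 - 12123}{15311} = 13398 \left(- \frac{1}{24917}\right) - \frac{23701}{15311} = - \frac{13398}{24917} - \frac{23701}{15311} = - \frac{795694595}{381504187} \approx -2.0857$)
$\left(\frac{-3613 + 0 \left(-570\right)}{-7367 - 9012} + 3023\right) \left(Q + 3853\right) = \left(\frac{-3613 + 0 \left(-570\right)}{-7367 - 9012} + 3023\right) \left(- \frac{795694595}{381504187} + 3853\right) = \left(\frac{-3613 + 0}{-16379} + 3023\right) \frac{1469139937916}{381504187} = \left(\left(-3613\right) \left(- \frac{1}{16379}\right) + 3023\right) \frac{1469139937916}{381504187} = \left(\frac{3613}{16379} + 3023\right) \frac{1469139937916}{381504187} = \frac{49517330}{16379} \cdot \frac{1469139937916}{381504187} = \frac{72747887121966084280}{6248657078873}$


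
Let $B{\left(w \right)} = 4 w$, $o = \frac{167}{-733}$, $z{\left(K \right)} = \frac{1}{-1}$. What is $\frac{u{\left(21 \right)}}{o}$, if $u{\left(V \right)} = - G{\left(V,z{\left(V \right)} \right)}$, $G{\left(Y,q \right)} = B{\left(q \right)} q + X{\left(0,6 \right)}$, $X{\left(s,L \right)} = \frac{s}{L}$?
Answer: $\frac{2932}{167} \approx 17.557$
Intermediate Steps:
$z{\left(K \right)} = -1$
$o = - \frac{167}{733}$ ($o = 167 \left(- \frac{1}{733}\right) = - \frac{167}{733} \approx -0.22783$)
$G{\left(Y,q \right)} = 4 q^{2}$ ($G{\left(Y,q \right)} = 4 q q + \frac{0}{6} = 4 q^{2} + 0 \cdot \frac{1}{6} = 4 q^{2} + 0 = 4 q^{2}$)
$u{\left(V \right)} = -4$ ($u{\left(V \right)} = - 4 \left(-1\right)^{2} = - 4 \cdot 1 = \left(-1\right) 4 = -4$)
$\frac{u{\left(21 \right)}}{o} = - \frac{4}{- \frac{167}{733}} = \left(-4\right) \left(- \frac{733}{167}\right) = \frac{2932}{167}$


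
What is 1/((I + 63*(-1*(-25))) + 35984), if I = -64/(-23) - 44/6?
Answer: 69/2591257 ≈ 2.6628e-5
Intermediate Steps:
I = -314/69 (I = -64*(-1/23) - 44*⅙ = 64/23 - 22/3 = -314/69 ≈ -4.5507)
1/((I + 63*(-1*(-25))) + 35984) = 1/((-314/69 + 63*(-1*(-25))) + 35984) = 1/((-314/69 + 63*25) + 35984) = 1/((-314/69 + 1575) + 35984) = 1/(108361/69 + 35984) = 1/(2591257/69) = 69/2591257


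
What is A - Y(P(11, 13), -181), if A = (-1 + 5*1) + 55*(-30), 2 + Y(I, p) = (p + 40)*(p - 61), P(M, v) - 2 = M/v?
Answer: -35766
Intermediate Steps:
P(M, v) = 2 + M/v
Y(I, p) = -2 + (-61 + p)*(40 + p) (Y(I, p) = -2 + (p + 40)*(p - 61) = -2 + (40 + p)*(-61 + p) = -2 + (-61 + p)*(40 + p))
A = -1646 (A = (-1 + 5) - 1650 = 4 - 1650 = -1646)
A - Y(P(11, 13), -181) = -1646 - (-2442 + (-181)² - 21*(-181)) = -1646 - (-2442 + 32761 + 3801) = -1646 - 1*34120 = -1646 - 34120 = -35766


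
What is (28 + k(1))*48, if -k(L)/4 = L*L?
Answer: 1152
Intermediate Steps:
k(L) = -4*L**2 (k(L) = -4*L*L = -4*L**2)
(28 + k(1))*48 = (28 - 4*1**2)*48 = (28 - 4*1)*48 = (28 - 4)*48 = 24*48 = 1152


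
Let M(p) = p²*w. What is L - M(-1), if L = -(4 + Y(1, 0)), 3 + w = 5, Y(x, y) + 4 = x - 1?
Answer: -2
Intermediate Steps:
Y(x, y) = -5 + x (Y(x, y) = -4 + (x - 1) = -4 + (-1 + x) = -5 + x)
w = 2 (w = -3 + 5 = 2)
L = 0 (L = -(4 + (-5 + 1)) = -(4 - 4) = -1*0 = 0)
M(p) = 2*p² (M(p) = p²*2 = 2*p²)
L - M(-1) = 0 - 2*(-1)² = 0 - 2 = -2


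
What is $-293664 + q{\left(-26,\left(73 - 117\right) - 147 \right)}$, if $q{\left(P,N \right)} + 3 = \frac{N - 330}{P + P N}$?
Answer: $- \frac{1450715501}{4940} \approx -2.9367 \cdot 10^{5}$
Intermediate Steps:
$q{\left(P,N \right)} = -3 + \frac{-330 + N}{P + N P}$ ($q{\left(P,N \right)} = -3 + \frac{N - 330}{P + P N} = -3 + \frac{N - 330}{P + N P} = -3 + \frac{-330 + N}{P + N P}$)
$-293664 + q{\left(-26,\left(73 - 117\right) - 147 \right)} = -293664 + \frac{-330 + \left(\left(73 - 117\right) - 147\right) - -78 - 3 \left(\left(73 - 117\right) - 147\right) \left(-26\right)}{\left(-26\right) \left(1 + \left(\left(73 - 117\right) - 147\right)\right)} = -293664 - \frac{-330 - 191 + 78 - 3 \left(-44 - 147\right) \left(-26\right)}{26 \left(1 - 191\right)} = -293664 - \frac{-330 - 191 + 78 - \left(-573\right) \left(-26\right)}{26 \left(1 - 191\right)} = -293664 - \frac{-330 - 191 + 78 - 14898}{26 \left(-190\right)} = -293664 - \left(- \frac{1}{4940}\right) \left(-15341\right) = -293664 - \frac{15341}{4940} = - \frac{1450715501}{4940}$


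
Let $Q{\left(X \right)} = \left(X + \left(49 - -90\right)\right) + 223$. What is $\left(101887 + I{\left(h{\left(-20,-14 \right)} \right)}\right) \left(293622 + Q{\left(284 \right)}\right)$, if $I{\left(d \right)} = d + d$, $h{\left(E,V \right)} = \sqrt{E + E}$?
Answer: $29982083716 + 1177072 i \sqrt{10} \approx 2.9982 \cdot 10^{10} + 3.7222 \cdot 10^{6} i$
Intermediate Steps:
$h{\left(E,V \right)} = \sqrt{2} \sqrt{E}$ ($h{\left(E,V \right)} = \sqrt{2 E} = \sqrt{2} \sqrt{E}$)
$I{\left(d \right)} = 2 d$
$Q{\left(X \right)} = 362 + X$ ($Q{\left(X \right)} = \left(X + \left(49 + 90\right)\right) + 223 = \left(X + 139\right) + 223 = \left(139 + X\right) + 223 = 362 + X$)
$\left(101887 + I{\left(h{\left(-20,-14 \right)} \right)}\right) \left(293622 + Q{\left(284 \right)}\right) = \left(101887 + 2 \sqrt{2} \sqrt{-20}\right) \left(293622 + \left(362 + 284\right)\right) = \left(101887 + 2 \sqrt{2} \cdot 2 i \sqrt{5}\right) \left(293622 + 646\right) = \left(101887 + 2 \cdot 2 i \sqrt{10}\right) 294268 = \left(101887 + 4 i \sqrt{10}\right) 294268 = 29982083716 + 1177072 i \sqrt{10}$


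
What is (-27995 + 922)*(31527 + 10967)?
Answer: -1150440062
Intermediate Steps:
(-27995 + 922)*(31527 + 10967) = -27073*42494 = -1150440062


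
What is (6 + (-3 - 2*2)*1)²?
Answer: 1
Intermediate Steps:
(6 + (-3 - 2*2)*1)² = (6 + (-3 - 4)*1)² = (6 - 7*1)² = (6 - 7)² = (-1)² = 1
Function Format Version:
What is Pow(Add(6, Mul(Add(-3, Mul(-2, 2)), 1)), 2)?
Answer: 1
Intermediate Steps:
Pow(Add(6, Mul(Add(-3, Mul(-2, 2)), 1)), 2) = Pow(Add(6, Mul(Add(-3, -4), 1)), 2) = Pow(Add(6, Mul(-7, 1)), 2) = Pow(Add(6, -7), 2) = Pow(-1, 2) = 1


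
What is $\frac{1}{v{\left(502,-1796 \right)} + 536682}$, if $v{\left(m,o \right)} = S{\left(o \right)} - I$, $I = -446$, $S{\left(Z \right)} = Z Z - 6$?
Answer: $\frac{1}{3762738} \approx 2.6576 \cdot 10^{-7}$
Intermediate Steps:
$S{\left(Z \right)} = -6 + Z^{2}$ ($S{\left(Z \right)} = Z^{2} - 6 = -6 + Z^{2}$)
$v{\left(m,o \right)} = 440 + o^{2}$ ($v{\left(m,o \right)} = \left(-6 + o^{2}\right) - -446 = \left(-6 + o^{2}\right) + 446 = 440 + o^{2}$)
$\frac{1}{v{\left(502,-1796 \right)} + 536682} = \frac{1}{\left(440 + \left(-1796\right)^{2}\right) + 536682} = \frac{1}{\left(440 + 3225616\right) + 536682} = \frac{1}{3226056 + 536682} = \frac{1}{3762738}$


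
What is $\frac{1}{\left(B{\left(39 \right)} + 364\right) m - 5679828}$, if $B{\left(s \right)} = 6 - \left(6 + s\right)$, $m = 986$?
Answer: $- \frac{1}{5359378} \approx -1.8659 \cdot 10^{-7}$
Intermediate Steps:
$B{\left(s \right)} = - s$
$\frac{1}{\left(B{\left(39 \right)} + 364\right) m - 5679828} = \frac{1}{\left(\left(-1\right) 39 + 364\right) 986 - 5679828} = \frac{1}{\left(-39 + 364\right) 986 - 5679828} = \frac{1}{325 \cdot 986 - 5679828} = \frac{1}{320450 - 5679828} = \frac{1}{-5359378} = - \frac{1}{5359378}$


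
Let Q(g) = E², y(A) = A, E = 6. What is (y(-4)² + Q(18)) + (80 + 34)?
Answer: 166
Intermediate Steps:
Q(g) = 36 (Q(g) = 6² = 36)
(y(-4)² + Q(18)) + (80 + 34) = ((-4)² + 36) + (80 + 34) = (16 + 36) + 114 = 52 + 114 = 166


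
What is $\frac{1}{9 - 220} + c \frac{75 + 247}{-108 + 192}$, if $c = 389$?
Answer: $\frac{1887811}{1266} \approx 1491.2$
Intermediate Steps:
$\frac{1}{9 - 220} + c \frac{75 + 247}{-108 + 192} = \frac{1}{9 - 220} + 389 \frac{75 + 247}{-108 + 192} = \frac{1}{-211} + 389 \cdot \frac{322}{84} = - \frac{1}{211} + 389 \cdot 322 \cdot \frac{1}{84} = - \frac{1}{211} + 389 \cdot \frac{23}{6} = - \frac{1}{211} + \frac{8947}{6} = \frac{1887811}{1266}$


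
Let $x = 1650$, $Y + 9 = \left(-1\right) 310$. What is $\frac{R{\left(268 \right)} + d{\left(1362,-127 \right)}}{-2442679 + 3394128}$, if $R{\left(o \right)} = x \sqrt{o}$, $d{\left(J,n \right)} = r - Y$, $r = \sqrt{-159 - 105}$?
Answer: $\frac{319}{951449} + \frac{3300 \sqrt{67}}{951449} + \frac{2 i \sqrt{66}}{951449} \approx 0.028725 + 1.7077 \cdot 10^{-5} i$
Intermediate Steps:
$Y = -319$ ($Y = -9 - 310 = -319$)
$r = 2 i \sqrt{66}$ ($r = \sqrt{-264} = 2 i \sqrt{66} \approx 16.248 i$)
$d{\left(J,n \right)} = 319 + 2 i \sqrt{66}$ ($d{\left(J,n \right)} = 2 i \sqrt{66} - -319 = 2 i \sqrt{66} + 319 = 319 + 2 i \sqrt{66}$)
$R{\left(o \right)} = 1650 \sqrt{o}$
$\frac{R{\left(268 \right)} + d{\left(1362,-127 \right)}}{-2442679 + 3394128} = \frac{1650 \sqrt{268} + \left(319 + 2 i \sqrt{66}\right)}{-2442679 + 3394128} = \frac{1650 \cdot 2 \sqrt{67} + \left(319 + 2 i \sqrt{66}\right)}{951449} = \left(3300 \sqrt{67} + \left(319 + 2 i \sqrt{66}\right)\right) \frac{1}{951449} = \left(319 + 3300 \sqrt{67} + 2 i \sqrt{66}\right) \frac{1}{951449} = \frac{319}{951449} + \frac{3300 \sqrt{67}}{951449} + \frac{2 i \sqrt{66}}{951449}$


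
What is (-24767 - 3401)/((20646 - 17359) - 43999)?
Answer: 503/727 ≈ 0.69188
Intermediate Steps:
(-24767 - 3401)/((20646 - 17359) - 43999) = -28168/(3287 - 43999) = -28168/(-40712) = -28168*(-1/40712) = 503/727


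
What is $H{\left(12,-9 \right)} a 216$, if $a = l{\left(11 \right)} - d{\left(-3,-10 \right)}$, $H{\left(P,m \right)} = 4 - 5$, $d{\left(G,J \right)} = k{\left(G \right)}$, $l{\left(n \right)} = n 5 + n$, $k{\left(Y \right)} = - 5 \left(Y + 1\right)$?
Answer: $-12096$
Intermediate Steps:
$k{\left(Y \right)} = -5 - 5 Y$ ($k{\left(Y \right)} = - 5 \left(1 + Y\right) = -5 - 5 Y$)
$l{\left(n \right)} = 6 n$ ($l{\left(n \right)} = 5 n + n = 6 n$)
$d{\left(G,J \right)} = -5 - 5 G$
$H{\left(P,m \right)} = -1$ ($H{\left(P,m \right)} = 4 - 5 = -1$)
$a = 56$ ($a = 6 \cdot 11 - \left(-5 - -15\right) = 66 - \left(-5 + 15\right) = 66 - 10 = 56$)
$H{\left(12,-9 \right)} a 216 = \left(-1\right) 56 \cdot 216 = \left(-56\right) 216 = -12096$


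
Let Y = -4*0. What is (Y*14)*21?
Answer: 0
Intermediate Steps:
Y = 0
(Y*14)*21 = (0*14)*21 = 0*21 = 0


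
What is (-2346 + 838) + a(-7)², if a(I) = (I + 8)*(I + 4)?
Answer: -1499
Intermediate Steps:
a(I) = (4 + I)*(8 + I) (a(I) = (8 + I)*(4 + I) = (4 + I)*(8 + I))
(-2346 + 838) + a(-7)² = (-2346 + 838) + (32 + (-7)² + 12*(-7))² = -1508 + (32 + 49 - 84)² = -1508 + (-3)² = -1508 + 9 = -1499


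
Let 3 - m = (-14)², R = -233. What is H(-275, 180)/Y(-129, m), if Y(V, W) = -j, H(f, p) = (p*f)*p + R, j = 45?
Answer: 8910233/45 ≈ 1.9801e+5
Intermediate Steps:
m = -193 (m = 3 - 1*(-14)² = 3 - 1*196 = 3 - 196 = -193)
H(f, p) = -233 + f*p² (H(f, p) = (p*f)*p - 233 = (f*p)*p - 233 = f*p² - 233 = -233 + f*p²)
Y(V, W) = -45 (Y(V, W) = -1*45 = -45)
H(-275, 180)/Y(-129, m) = (-233 - 275*180²)/(-45) = (-233 - 275*32400)*(-1/45) = (-233 - 8910000)*(-1/45) = -8910233*(-1/45) = 8910233/45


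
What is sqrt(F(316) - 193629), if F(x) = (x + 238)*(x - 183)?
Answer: I*sqrt(119947) ≈ 346.33*I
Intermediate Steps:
F(x) = (-183 + x)*(238 + x) (F(x) = (238 + x)*(-183 + x) = (-183 + x)*(238 + x))
sqrt(F(316) - 193629) = sqrt((-43554 + 316**2 + 55*316) - 193629) = sqrt((-43554 + 99856 + 17380) - 193629) = sqrt(73682 - 193629) = sqrt(-119947) = I*sqrt(119947)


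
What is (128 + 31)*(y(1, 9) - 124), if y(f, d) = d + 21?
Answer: -14946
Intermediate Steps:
y(f, d) = 21 + d
(128 + 31)*(y(1, 9) - 124) = (128 + 31)*((21 + 9) - 124) = 159*(30 - 124) = 159*(-94) = -14946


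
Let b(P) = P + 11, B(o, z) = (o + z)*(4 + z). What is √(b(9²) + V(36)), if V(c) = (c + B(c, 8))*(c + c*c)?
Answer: 2*√187835 ≈ 866.80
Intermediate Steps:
B(o, z) = (4 + z)*(o + z)
V(c) = (96 + 13*c)*(c + c²) (V(c) = (c + (8² + 4*c + 4*8 + c*8))*(c + c*c) = (c + (64 + 4*c + 32 + 8*c))*(c + c²) = (c + (96 + 12*c))*(c + c²) = (96 + 13*c)*(c + c²))
b(P) = 11 + P
√(b(9²) + V(36)) = √((11 + 9²) + 36*(96 + 13*36² + 109*36)) = √((11 + 81) + 36*(96 + 13*1296 + 3924)) = √(92 + 36*(96 + 16848 + 3924)) = √(92 + 36*20868) = √(92 + 751248) = √751340 = 2*√187835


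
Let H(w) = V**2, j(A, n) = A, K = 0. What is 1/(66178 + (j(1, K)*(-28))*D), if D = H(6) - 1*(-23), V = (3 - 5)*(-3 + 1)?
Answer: 1/65086 ≈ 1.5364e-5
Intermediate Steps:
V = 4 (V = -2*(-2) = 4)
H(w) = 16 (H(w) = 4**2 = 16)
D = 39 (D = 16 - 1*(-23) = 16 + 23 = 39)
1/(66178 + (j(1, K)*(-28))*D) = 1/(66178 + (1*(-28))*39) = 1/(66178 - 28*39) = 1/(66178 - 1092) = 1/65086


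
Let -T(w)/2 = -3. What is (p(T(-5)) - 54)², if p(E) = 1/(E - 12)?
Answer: 105625/36 ≈ 2934.0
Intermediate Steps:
T(w) = 6 (T(w) = -2*(-3) = 6)
p(E) = 1/(-12 + E)
(p(T(-5)) - 54)² = (1/(-12 + 6) - 54)² = (1/(-6) - 54)² = (-⅙ - 54)² = (-325/6)² = 105625/36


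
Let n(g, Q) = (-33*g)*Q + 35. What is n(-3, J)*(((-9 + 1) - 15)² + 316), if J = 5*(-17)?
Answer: -7081100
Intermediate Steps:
J = -85
n(g, Q) = 35 - 33*Q*g (n(g, Q) = -33*Q*g + 35 = 35 - 33*Q*g)
n(-3, J)*(((-9 + 1) - 15)² + 316) = (35 - 33*(-85)*(-3))*(((-9 + 1) - 15)² + 316) = (35 - 8415)*((-8 - 15)² + 316) = -8380*((-23)² + 316) = -8380*(529 + 316) = -8380*845 = -7081100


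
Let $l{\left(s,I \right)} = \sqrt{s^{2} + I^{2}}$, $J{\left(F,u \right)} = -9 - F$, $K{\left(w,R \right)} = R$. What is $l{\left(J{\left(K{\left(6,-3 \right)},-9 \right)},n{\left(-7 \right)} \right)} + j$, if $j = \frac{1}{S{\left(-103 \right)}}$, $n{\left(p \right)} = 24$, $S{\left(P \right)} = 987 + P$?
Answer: $\frac{1}{884} + 6 \sqrt{17} \approx 24.74$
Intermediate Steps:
$l{\left(s,I \right)} = \sqrt{I^{2} + s^{2}}$
$j = \frac{1}{884}$ ($j = \frac{1}{987 - 103} = \frac{1}{884} \approx 0.0011312$)
$l{\left(J{\left(K{\left(6,-3 \right)},-9 \right)},n{\left(-7 \right)} \right)} + j = \sqrt{24^{2} + \left(-9 - -3\right)^{2}} + \frac{1}{884} = \sqrt{576 + \left(-9 + 3\right)^{2}} + \frac{1}{884} = \sqrt{576 + \left(-6\right)^{2}} + \frac{1}{884} = \sqrt{576 + 36} + \frac{1}{884} = \sqrt{612} + \frac{1}{884} = 6 \sqrt{17} + \frac{1}{884} = \frac{1}{884} + 6 \sqrt{17}$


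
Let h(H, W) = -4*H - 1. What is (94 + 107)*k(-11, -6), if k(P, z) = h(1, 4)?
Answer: -1005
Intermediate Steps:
h(H, W) = -1 - 4*H
k(P, z) = -5 (k(P, z) = -1 - 4*1 = -1 - 4 = -5)
(94 + 107)*k(-11, -6) = (94 + 107)*(-5) = 201*(-5) = -1005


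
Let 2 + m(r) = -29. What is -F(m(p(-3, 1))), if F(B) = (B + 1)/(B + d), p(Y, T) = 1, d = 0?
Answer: -30/31 ≈ -0.96774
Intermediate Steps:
m(r) = -31 (m(r) = -2 - 29 = -31)
F(B) = (1 + B)/B (F(B) = (B + 1)/(B + 0) = (1 + B)/B)
-F(m(p(-3, 1))) = -(1 - 31)/(-31) = -(-1)*(-30)/31 = -1*30/31 = -30/31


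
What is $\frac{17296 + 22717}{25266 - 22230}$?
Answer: $\frac{40013}{3036} \approx 13.18$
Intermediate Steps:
$\frac{17296 + 22717}{25266 - 22230} = \frac{40013}{3036}$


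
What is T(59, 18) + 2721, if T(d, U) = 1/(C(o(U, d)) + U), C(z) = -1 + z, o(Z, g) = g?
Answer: 206797/76 ≈ 2721.0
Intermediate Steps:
T(d, U) = 1/(-1 + U + d) (T(d, U) = 1/((-1 + d) + U) = 1/(-1 + U + d))
T(59, 18) + 2721 = 1/(-1 + 18 + 59) + 2721 = 1/76 + 2721 = 206797/76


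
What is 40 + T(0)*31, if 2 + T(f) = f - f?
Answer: -22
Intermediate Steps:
T(f) = -2 (T(f) = -2 + (f - f) = -2 + 0 = -2)
40 + T(0)*31 = 40 - 2*31 = 40 - 62 = -22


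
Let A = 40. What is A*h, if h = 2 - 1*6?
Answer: -160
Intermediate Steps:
h = -4 (h = 2 - 6 = -4)
A*h = 40*(-4) = -160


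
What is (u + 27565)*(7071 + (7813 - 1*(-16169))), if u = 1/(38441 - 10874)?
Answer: 7865562968956/9189 ≈ 8.5598e+8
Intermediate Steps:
u = 1/27567 ≈ 3.6275e-5
(u + 27565)*(7071 + (7813 - 1*(-16169))) = (1/27567 + 27565)*(7071 + (7813 - 1*(-16169))) = 759884356*(7071 + (7813 + 16169))/27567 = 759884356*(7071 + 23982)/27567 = (759884356/27567)*31053 = 7865562968956/9189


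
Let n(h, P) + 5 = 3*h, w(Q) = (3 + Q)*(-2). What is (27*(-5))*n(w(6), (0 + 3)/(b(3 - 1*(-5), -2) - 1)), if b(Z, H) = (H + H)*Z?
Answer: 7965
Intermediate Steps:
w(Q) = -6 - 2*Q
b(Z, H) = 2*H*Z (b(Z, H) = (2*H)*Z = 2*H*Z)
n(h, P) = -5 + 3*h
(27*(-5))*n(w(6), (0 + 3)/(b(3 - 1*(-5), -2) - 1)) = (27*(-5))*(-5 + 3*(-6 - 2*6)) = -135*(-5 + 3*(-6 - 12)) = -135*(-5 + 3*(-18)) = -135*(-5 - 54) = -135*(-59) = 7965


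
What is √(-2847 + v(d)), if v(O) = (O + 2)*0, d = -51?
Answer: I*√2847 ≈ 53.357*I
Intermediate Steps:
v(O) = 0 (v(O) = (2 + O)*0 = 0)
√(-2847 + v(d)) = √(-2847 + 0) = √(-2847) = I*√2847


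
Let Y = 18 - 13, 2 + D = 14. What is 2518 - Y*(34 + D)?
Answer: 2288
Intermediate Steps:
D = 12 (D = -2 + 14 = 12)
Y = 5
2518 - Y*(34 + D) = 2518 - 5*(34 + 12) = 2518 - 5*46 = 2518 - 1*230 = 2518 - 230 = 2288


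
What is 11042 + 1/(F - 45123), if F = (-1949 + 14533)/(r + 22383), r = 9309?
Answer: 3947585473163/357506383 ≈ 11042.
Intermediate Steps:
F = 3146/7923 (F = (-1949 + 14533)/(9309 + 22383) = 12584/31692 = 12584*(1/31692) = 3146/7923 ≈ 0.39707)
11042 + 1/(F - 45123) = 11042 + 1/(3146/7923 - 45123) = 11042 + 1/(-357506383/7923) = 11042 - 7923/357506383 = 3947585473163/357506383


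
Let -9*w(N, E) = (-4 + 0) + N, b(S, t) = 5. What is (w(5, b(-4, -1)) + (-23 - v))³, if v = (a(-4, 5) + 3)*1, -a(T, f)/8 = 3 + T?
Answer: -28934443/729 ≈ -39691.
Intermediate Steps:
w(N, E) = 4/9 - N/9 (w(N, E) = -((-4 + 0) + N)/9 = -(-4 + N)/9 = 4/9 - N/9)
a(T, f) = -24 - 8*T (a(T, f) = -8*(3 + T) = -24 - 8*T)
v = 11 (v = ((-24 - 8*(-4)) + 3)*1 = ((-24 + 32) + 3)*1 = (8 + 3)*1 = 11*1 = 11)
(w(5, b(-4, -1)) + (-23 - v))³ = ((4/9 - ⅑*5) + (-23 - 1*11))³ = ((4/9 - 5/9) + (-23 - 11))³ = (-⅑ - 34)³ = (-307/9)³ = -28934443/729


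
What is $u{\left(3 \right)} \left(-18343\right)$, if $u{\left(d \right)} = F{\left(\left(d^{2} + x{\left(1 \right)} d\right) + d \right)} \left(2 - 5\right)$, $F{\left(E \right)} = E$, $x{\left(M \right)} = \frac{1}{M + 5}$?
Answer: $\frac{1375725}{2} \approx 6.8786 \cdot 10^{5}$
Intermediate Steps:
$x{\left(M \right)} = \frac{1}{5 + M}$
$u{\left(d \right)} = - 3 d^{2} - \frac{7 d}{2}$ ($u{\left(d \right)} = \left(\left(d^{2} + \frac{d}{5 + 1}\right) + d\right) \left(2 - 5\right) = \left(\left(d^{2} + \frac{d}{6}\right) + d\right) \left(-3\right) = \left(d^{2} + \frac{7 d}{6}\right) \left(-3\right) = - 3 d^{2} - \frac{7 d}{2}$)
$u{\left(3 \right)} \left(-18343\right) = \left(- \frac{1}{2}\right) 3 \left(7 + 6 \cdot 3\right) \left(-18343\right) = \left(- \frac{1}{2}\right) 3 \left(7 + 18\right) \left(-18343\right) = \left(- \frac{1}{2}\right) 3 \cdot 25 \left(-18343\right) = \left(- \frac{75}{2}\right) \left(-18343\right) = \frac{1375725}{2}$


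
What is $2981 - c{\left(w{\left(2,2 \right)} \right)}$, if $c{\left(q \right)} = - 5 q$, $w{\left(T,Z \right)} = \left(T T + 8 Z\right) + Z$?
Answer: $3091$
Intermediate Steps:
$w{\left(T,Z \right)} = T^{2} + 9 Z$ ($w{\left(T,Z \right)} = \left(T^{2} + 8 Z\right) + Z = T^{2} + 9 Z$)
$2981 - c{\left(w{\left(2,2 \right)} \right)} = 2981 - - 5 \left(2^{2} + 9 \cdot 2\right) = 2981 - - 5 \left(4 + 18\right) = 2981 - \left(-5\right) 22 = 2981 - -110 = 2981 + 110 = 3091$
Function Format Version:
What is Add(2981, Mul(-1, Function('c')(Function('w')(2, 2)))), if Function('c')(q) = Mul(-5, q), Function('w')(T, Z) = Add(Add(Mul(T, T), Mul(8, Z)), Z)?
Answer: 3091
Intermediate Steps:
Function('w')(T, Z) = Add(Pow(T, 2), Mul(9, Z)) (Function('w')(T, Z) = Add(Add(Pow(T, 2), Mul(8, Z)), Z) = Add(Pow(T, 2), Mul(9, Z)))
Add(2981, Mul(-1, Function('c')(Function('w')(2, 2)))) = Add(2981, Mul(-1, Mul(-5, Add(Pow(2, 2), Mul(9, 2))))) = Add(2981, Mul(-1, Mul(-5, Add(4, 18)))) = Add(2981, Mul(-1, Mul(-5, 22))) = Add(2981, Mul(-1, -110)) = Add(2981, 110) = 3091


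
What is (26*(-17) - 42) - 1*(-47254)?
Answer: 46770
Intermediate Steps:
(26*(-17) - 42) - 1*(-47254) = (-442 - 42) + 47254 = -484 + 47254 = 46770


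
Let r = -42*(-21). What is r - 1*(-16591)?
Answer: 17473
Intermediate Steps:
r = 882
r - 1*(-16591) = 882 - 1*(-16591) = 882 + 16591 = 17473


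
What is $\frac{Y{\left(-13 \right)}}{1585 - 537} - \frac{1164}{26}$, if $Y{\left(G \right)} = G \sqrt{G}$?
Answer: $- \frac{582}{13} - \frac{13 i \sqrt{13}}{1048} \approx -44.769 - 0.044725 i$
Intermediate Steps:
$Y{\left(G \right)} = G^{\frac{3}{2}}$
$\frac{Y{\left(-13 \right)}}{1585 - 537} - \frac{1164}{26} = \frac{\left(-13\right)^{\frac{3}{2}}}{1585 - 537} - \frac{1164}{26} = \frac{\left(-13\right) i \sqrt{13}}{1585 - 537} - \frac{582}{13} = \frac{\left(-13\right) i \sqrt{13}}{1048} - \frac{582}{13} = - 13 i \sqrt{13} \cdot \frac{1}{1048} - \frac{582}{13} = - \frac{13 i \sqrt{13}}{1048} - \frac{582}{13} = - \frac{582}{13} - \frac{13 i \sqrt{13}}{1048}$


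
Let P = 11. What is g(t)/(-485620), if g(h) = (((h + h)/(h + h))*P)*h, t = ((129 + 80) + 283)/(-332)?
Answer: 1353/40306460 ≈ 3.3568e-5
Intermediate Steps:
t = -123/83 (t = (209 + 283)*(-1/332) = 492*(-1/332) = -123/83 ≈ -1.4819)
g(h) = 11*h (g(h) = (((h + h)/(h + h))*11)*h = (((2*h)/((2*h)))*11)*h = (((2*h)*(1/(2*h)))*11)*h = (1*11)*h = 11*h)
g(t)/(-485620) = (11*(-123/83))/(-485620) = -1353/83*(-1/485620) = 1353/40306460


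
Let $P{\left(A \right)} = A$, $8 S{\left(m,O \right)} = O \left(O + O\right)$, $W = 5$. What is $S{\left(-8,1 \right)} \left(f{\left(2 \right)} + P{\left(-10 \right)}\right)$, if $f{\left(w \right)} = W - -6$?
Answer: $\frac{1}{4} \approx 0.25$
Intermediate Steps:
$S{\left(m,O \right)} = \frac{O^{2}}{4}$ ($S{\left(m,O \right)} = \frac{O \left(O + O\right)}{8} = \frac{O 2 O}{8} = \frac{2 O^{2}}{8} = \frac{O^{2}}{4}$)
$f{\left(w \right)} = 11$ ($f{\left(w \right)} = 5 - -6 = 5 + 6 = 11$)
$S{\left(-8,1 \right)} \left(f{\left(2 \right)} + P{\left(-10 \right)}\right) = \frac{1^{2}}{4} \left(11 - 10\right) = \frac{1}{4} \cdot 1 \cdot 1 = \frac{1}{4} \cdot 1 = \frac{1}{4}$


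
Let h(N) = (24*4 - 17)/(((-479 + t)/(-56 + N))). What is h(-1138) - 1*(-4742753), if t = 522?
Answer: 203844053/43 ≈ 4.7406e+6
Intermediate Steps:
h(N) = -4424/43 + 79*N/43 (h(N) = (24*4 - 17)/(((-479 + 522)/(-56 + N))) = (96 - 17)/((43/(-56 + N))) = 79*(-56/43 + N/43) = -4424/43 + 79*N/43)
h(-1138) - 1*(-4742753) = (-4424/43 + (79/43)*(-1138)) - 1*(-4742753) = (-4424/43 - 89902/43) + 4742753 = -94326/43 + 4742753 = 203844053/43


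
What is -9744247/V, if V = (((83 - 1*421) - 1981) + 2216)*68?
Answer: 573191/412 ≈ 1391.2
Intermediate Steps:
V = -7004 (V = (((83 - 421) - 1981) + 2216)*68 = ((-338 - 1981) + 2216)*68 = (-2319 + 2216)*68 = -103*68 = -7004)
-9744247/V = -9744247/(-7004) = -9744247*(-1/7004) = 573191/412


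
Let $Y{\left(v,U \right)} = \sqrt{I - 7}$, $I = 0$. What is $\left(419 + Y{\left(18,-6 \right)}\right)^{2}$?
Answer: $\left(419 + i \sqrt{7}\right)^{2} \approx 1.7555 \cdot 10^{5} + 2217.0 i$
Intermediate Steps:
$Y{\left(v,U \right)} = i \sqrt{7}$ ($Y{\left(v,U \right)} = \sqrt{0 - 7} = \sqrt{-7} = i \sqrt{7}$)
$\left(419 + Y{\left(18,-6 \right)}\right)^{2} = \left(419 + i \sqrt{7}\right)^{2}$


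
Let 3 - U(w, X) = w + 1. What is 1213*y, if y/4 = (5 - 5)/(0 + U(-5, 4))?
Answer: 0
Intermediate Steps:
U(w, X) = 2 - w (U(w, X) = 3 - (w + 1) = 3 - (1 + w) = 3 + (-1 - w) = 2 - w)
y = 0 (y = 4*((5 - 5)/(0 + (2 - 1*(-5)))) = 4*(0/(0 + (2 + 5))) = 4*(0/(0 + 7)) = 4*(0/7) = 4*(0*(⅐)) = 4*0 = 0)
1213*y = 1213*0 = 0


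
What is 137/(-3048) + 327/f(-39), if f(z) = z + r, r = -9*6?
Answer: -336479/94488 ≈ -3.5611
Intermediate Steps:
r = -54
f(z) = -54 + z (f(z) = z - 54 = -54 + z)
137/(-3048) + 327/f(-39) = 137/(-3048) + 327/(-54 - 39) = 137*(-1/3048) + 327/(-93) = -137/3048 + 327*(-1/93) = -137/3048 - 109/31 = -336479/94488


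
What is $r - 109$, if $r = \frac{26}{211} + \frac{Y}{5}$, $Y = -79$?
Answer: $- \frac{131534}{1055} \approx -124.68$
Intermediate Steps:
$r = - \frac{16539}{1055}$ ($r = \frac{26}{211} - \frac{79}{5} = - \frac{16539}{1055} \approx -15.677$)
$r - 109 = - \frac{16539}{1055} - 109 = - \frac{131534}{1055}$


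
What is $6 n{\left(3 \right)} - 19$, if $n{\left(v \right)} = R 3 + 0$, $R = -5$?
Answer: $-109$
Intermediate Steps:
$n{\left(v \right)} = -15$ ($n{\left(v \right)} = \left(-5\right) 3 + 0 = -15 + 0 = -15$)
$6 n{\left(3 \right)} - 19 = 6 \left(-15\right) - 19 = -90 - 19 = -109$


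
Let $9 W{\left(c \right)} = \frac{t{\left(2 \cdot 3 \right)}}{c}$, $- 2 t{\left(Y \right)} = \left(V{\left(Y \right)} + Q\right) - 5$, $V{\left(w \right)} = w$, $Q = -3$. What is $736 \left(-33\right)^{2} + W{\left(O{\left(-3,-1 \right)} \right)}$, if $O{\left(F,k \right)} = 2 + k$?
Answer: $\frac{7213537}{9} \approx 8.015 \cdot 10^{5}$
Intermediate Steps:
$t{\left(Y \right)} = 4 - \frac{Y}{2}$ ($t{\left(Y \right)} = - \frac{\left(Y - 3\right) - 5}{2} = - \frac{\left(-3 + Y\right) - 5}{2} = - \frac{-8 + Y}{2} = 4 - \frac{Y}{2}$)
$W{\left(c \right)} = \frac{1}{9 c}$ ($W{\left(c \right)} = \frac{\left(4 - \frac{2 \cdot 3}{2}\right) \frac{1}{c}}{9} = \frac{\left(4 - 3\right) \frac{1}{c}}{9} = \frac{1 \frac{1}{c}}{9} = \frac{1}{9 c}$)
$736 \left(-33\right)^{2} + W{\left(O{\left(-3,-1 \right)} \right)} = 736 \left(-33\right)^{2} + \frac{1}{9 \left(2 - 1\right)} = 736 \cdot 1089 + \frac{1}{9 \cdot 1} = 801504 + \frac{1}{9} \cdot 1 = 801504 + \frac{1}{9} = \frac{7213537}{9}$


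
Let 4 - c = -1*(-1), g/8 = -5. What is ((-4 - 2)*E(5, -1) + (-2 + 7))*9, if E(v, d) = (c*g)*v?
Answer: 32445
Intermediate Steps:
g = -40 (g = 8*(-5) = -40)
c = 3 (c = 4 - (-1)*(-1) = 4 - 1*1 = 4 - 1 = 3)
E(v, d) = -120*v (E(v, d) = (3*(-40))*v = -120*v)
((-4 - 2)*E(5, -1) + (-2 + 7))*9 = ((-4 - 2)*(-120*5) + (-2 + 7))*9 = (-6*(-600) + 5)*9 = (3600 + 5)*9 = 3605*9 = 32445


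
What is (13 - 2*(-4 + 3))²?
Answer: 225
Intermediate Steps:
(13 - 2*(-4 + 3))² = (13 - 2*(-1))² = (13 + 2)² = 15² = 225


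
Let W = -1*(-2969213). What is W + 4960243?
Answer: 7929456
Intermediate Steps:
W = 2969213
W + 4960243 = 2969213 + 4960243 = 7929456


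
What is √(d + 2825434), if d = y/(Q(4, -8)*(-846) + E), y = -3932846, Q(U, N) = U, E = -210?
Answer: √9127450563837/1797 ≈ 1681.2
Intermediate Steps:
d = 1966423/1797 (d = -3932846/(4*(-846) - 210) = -3932846/(-3384 - 210) = -3932846/(-3594) = -3932846*(-1/3594) = 1966423/1797 ≈ 1094.3)
√(d + 2825434) = √(1966423/1797 + 2825434) = √(5079271321/1797) = √9127450563837/1797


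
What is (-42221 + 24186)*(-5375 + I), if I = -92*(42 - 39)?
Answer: 101915785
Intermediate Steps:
I = -276 (I = -92*3 = -276)
(-42221 + 24186)*(-5375 + I) = (-42221 + 24186)*(-5375 - 276) = -18035*(-5651) = 101915785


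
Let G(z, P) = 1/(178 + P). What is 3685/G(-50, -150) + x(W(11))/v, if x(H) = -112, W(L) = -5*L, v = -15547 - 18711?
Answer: 252481468/2447 ≈ 1.0318e+5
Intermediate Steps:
v = -34258
3685/G(-50, -150) + x(W(11))/v = 3685/(1/(178 - 150)) - 112/(-34258) = 3685/(1/28) - 112*(-1/34258) = 3685/(1/28) + 8/2447 = 3685*28 + 8/2447 = 103180 + 8/2447 = 252481468/2447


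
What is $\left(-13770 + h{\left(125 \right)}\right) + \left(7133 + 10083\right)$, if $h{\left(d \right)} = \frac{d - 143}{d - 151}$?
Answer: $\frac{44807}{13} \approx 3446.7$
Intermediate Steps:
$h{\left(d \right)} = \frac{-143 + d}{-151 + d}$
$\left(-13770 + h{\left(125 \right)}\right) + \left(7133 + 10083\right) = \left(-13770 + \frac{-143 + 125}{-151 + 125}\right) + \left(7133 + 10083\right) = \left(-13770 + \frac{1}{-26} \left(-18\right)\right) + 17216 = \left(-13770 - - \frac{9}{13}\right) + 17216 = \left(-13770 + \frac{9}{13}\right) + 17216 = - \frac{179001}{13} + 17216 = \frac{44807}{13}$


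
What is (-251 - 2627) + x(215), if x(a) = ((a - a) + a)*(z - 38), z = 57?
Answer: 1207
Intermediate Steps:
x(a) = 19*a (x(a) = ((a - a) + a)*(57 - 38) = (0 + a)*19 = a*19 = 19*a)
(-251 - 2627) + x(215) = (-251 - 2627) + 19*215 = -2878 + 4085 = 1207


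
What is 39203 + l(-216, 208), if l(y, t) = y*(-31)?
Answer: 45899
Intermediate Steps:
l(y, t) = -31*y
39203 + l(-216, 208) = 39203 - 31*(-216) = 39203 + 6696 = 45899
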